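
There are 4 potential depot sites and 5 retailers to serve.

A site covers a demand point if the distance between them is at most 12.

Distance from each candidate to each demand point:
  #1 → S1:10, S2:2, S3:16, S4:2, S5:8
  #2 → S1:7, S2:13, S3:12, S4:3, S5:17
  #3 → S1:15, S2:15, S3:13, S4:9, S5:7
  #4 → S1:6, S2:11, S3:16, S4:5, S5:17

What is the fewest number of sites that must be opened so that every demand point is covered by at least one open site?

Coverage sets (demand points within 12 of each site):
  #1: {S1, S2, S4, S5}
  #2: {S1, S3, S4}
  #3: {S4, S5}
  #4: {S1, S2, S4}
No single site covers all 5 demand points.
But {#1, #2} covers everything, so the minimum is 2.

2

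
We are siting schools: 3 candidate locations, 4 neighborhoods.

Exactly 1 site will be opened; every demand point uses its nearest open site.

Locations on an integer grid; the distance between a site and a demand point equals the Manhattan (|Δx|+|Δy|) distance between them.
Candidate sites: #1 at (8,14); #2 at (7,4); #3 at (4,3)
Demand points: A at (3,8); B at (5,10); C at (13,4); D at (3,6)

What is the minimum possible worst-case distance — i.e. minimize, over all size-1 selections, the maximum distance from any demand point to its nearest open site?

8

Open {#2}.
  Farthest demand point is A at distance 8 (to #2); all others are ≤ 8.
With {#3} the worst case is 10.
With {#1} the worst case is 15.
No size-1 selection achieves below 8.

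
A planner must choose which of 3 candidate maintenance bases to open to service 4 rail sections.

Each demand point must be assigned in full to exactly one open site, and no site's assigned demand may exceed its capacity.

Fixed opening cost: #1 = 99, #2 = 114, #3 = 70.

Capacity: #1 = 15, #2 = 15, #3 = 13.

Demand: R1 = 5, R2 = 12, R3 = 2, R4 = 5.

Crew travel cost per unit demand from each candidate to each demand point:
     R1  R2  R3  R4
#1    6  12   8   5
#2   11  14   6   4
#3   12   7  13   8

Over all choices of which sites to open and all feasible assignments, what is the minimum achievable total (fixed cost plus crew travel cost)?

Open {#1, #3}; cheapest assignment that respects the capacities:
  #1 (cap 15, load 12): R1, R3, R4 — cost 5×6 + 2×8 + 5×5 = 71
  #3 (cap 13, load 12): R2 — cost 12×7 = 84
  Shipping 155, fixed 169 → total 324.
  Any other capacity-feasible assignment to {#1, #3} ships for at least 155.
Compare {#2, #3}: its best feasible assignment gives total 355.
Compare {#1, #2, #3}: its best feasible assignment gives total 429.
Every other set of open sites that can feasibly serve all demand totals ≥ 355 even under its best assignment. Minimum: 324.

324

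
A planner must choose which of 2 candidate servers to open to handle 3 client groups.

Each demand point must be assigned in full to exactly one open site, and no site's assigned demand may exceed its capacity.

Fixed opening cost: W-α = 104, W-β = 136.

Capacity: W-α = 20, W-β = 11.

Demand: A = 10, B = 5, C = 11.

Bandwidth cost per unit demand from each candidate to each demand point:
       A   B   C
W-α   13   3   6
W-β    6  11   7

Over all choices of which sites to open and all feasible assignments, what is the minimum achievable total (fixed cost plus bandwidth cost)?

381

Open {W-α, W-β}; cheapest assignment that respects the capacities:
  W-α (cap 20, load 16): B, C — cost 5×3 + 11×6 = 81
  W-β (cap 11, load 10): A — cost 10×6 = 60
  Shipping 141, fixed 240 → total 381.
  Any other capacity-feasible assignment to {W-α, W-β} ships for at least 141.
Total demand is 26 and no other set of sites has combined capacity ≥ 26, so {W-α, W-β} is the only feasible choice of open sites. Minimum: 381.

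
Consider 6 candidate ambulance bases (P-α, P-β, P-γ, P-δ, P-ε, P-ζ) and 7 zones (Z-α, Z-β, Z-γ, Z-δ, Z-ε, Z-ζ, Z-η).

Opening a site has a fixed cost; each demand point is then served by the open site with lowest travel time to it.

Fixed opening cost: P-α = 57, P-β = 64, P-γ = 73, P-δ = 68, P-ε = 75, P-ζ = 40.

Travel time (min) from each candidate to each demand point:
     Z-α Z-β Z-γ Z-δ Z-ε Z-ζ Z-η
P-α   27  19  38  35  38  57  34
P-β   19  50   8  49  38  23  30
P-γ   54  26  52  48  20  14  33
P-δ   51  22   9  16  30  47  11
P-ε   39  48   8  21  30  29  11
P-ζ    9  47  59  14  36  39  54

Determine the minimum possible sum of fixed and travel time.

242

Open {P-δ, P-ζ}: assign each demand point to its cheapest open site.
  Z-α→P-ζ 9, Z-β→P-δ 22, Z-γ→P-δ 9, Z-δ→P-ζ 14, Z-ε→P-δ 30, Z-ζ→P-ζ 39, Z-η→P-δ 11
  travel time 134, fixed 108 → total 242.
Compare {P-δ}: travel time 186 + fixed 68 = 254.
Compare {P-ε}: travel time 186 + fixed 75 = 261.
Compare {P-β, P-δ}: travel time 129 + fixed 132 = 261.
All other subsets cost ≥ 254. Minimum total cost: 242.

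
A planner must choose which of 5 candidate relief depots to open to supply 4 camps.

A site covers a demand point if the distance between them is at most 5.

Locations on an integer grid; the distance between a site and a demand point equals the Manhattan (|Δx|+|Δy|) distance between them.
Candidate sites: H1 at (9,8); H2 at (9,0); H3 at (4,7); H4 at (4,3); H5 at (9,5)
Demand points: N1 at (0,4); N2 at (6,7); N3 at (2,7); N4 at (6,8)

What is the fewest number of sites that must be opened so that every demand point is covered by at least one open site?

Coverage sets (demand points within 5 of each site):
  H1: {N2, N4}
  H2: {}
  H3: {N2, N3, N4}
  H4: {N1}
  H5: {N2}
No single site covers all 4 demand points.
But {H3, H4} covers everything, so the minimum is 2.

2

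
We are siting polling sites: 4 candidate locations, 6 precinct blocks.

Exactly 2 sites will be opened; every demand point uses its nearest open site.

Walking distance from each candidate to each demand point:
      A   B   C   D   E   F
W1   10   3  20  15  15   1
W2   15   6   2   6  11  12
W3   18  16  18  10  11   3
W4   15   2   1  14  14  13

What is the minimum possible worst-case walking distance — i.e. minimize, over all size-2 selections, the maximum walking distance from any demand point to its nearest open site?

11

Open {W1, W2}.
  Farthest demand point is E at walking distance 11 (to W2); all others are ≤ 11.
With {W1, W4} the worst case is 14.
With {W2, W3} the worst case is 15.
No size-2 selection achieves below 11.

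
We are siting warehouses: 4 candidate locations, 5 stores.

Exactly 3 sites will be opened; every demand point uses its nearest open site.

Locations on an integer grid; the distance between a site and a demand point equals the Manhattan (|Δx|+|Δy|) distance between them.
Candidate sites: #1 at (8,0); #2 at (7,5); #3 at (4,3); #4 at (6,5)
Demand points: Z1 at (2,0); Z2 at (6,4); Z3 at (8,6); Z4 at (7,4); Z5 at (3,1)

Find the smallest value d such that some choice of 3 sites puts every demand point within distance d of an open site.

Open {#1, #2, #3}.
  Farthest demand point is Z1 at distance 5 (to #3); all others are ≤ 5.
With {#1, #3, #4} the worst case is 5.
With {#2, #3, #4} the worst case is 5.
No size-3 selection achieves below 5.

5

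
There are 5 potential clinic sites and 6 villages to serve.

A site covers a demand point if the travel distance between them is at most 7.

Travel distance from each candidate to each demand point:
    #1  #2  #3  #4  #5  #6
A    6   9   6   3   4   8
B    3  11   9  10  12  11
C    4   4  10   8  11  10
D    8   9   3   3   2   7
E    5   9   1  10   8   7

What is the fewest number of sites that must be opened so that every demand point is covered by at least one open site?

2

Coverage sets (demand points within 7 of each site):
  A: {#1, #3, #4, #5}
  B: {#1}
  C: {#1, #2}
  D: {#3, #4, #5, #6}
  E: {#1, #3, #6}
No single site covers all 6 demand points.
But {C, D} covers everything, so the minimum is 2.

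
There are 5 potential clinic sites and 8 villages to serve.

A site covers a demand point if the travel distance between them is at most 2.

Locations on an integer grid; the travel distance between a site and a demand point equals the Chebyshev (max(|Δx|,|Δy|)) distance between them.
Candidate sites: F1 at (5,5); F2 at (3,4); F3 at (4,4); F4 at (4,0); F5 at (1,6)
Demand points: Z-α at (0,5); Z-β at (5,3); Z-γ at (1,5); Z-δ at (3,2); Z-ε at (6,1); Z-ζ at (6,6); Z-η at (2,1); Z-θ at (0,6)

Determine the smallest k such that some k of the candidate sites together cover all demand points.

Coverage sets (demand points within 2 of each site):
  F1: {Z-β, Z-ζ}
  F2: {Z-β, Z-γ, Z-δ}
  F3: {Z-β, Z-δ, Z-ζ}
  F4: {Z-δ, Z-ε, Z-η}
  F5: {Z-α, Z-γ, Z-θ}
No 2 sites suffice: every size-2 union leaves at least one demand point uncovered.
But {F1, F4, F5} covers everything, so the minimum is 3.

3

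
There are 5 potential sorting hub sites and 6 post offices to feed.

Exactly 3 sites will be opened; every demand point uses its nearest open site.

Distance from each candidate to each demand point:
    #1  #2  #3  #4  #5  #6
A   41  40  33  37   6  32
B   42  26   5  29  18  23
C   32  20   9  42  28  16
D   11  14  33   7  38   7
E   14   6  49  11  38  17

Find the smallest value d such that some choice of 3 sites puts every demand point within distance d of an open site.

Open {A, B, D}.
  Farthest demand point is #2 at distance 14 (to D); all others are ≤ 14.
With {A, C, D} the worst case is 14.
With {A, C, E} the worst case is 16.
No size-3 selection achieves below 14.

14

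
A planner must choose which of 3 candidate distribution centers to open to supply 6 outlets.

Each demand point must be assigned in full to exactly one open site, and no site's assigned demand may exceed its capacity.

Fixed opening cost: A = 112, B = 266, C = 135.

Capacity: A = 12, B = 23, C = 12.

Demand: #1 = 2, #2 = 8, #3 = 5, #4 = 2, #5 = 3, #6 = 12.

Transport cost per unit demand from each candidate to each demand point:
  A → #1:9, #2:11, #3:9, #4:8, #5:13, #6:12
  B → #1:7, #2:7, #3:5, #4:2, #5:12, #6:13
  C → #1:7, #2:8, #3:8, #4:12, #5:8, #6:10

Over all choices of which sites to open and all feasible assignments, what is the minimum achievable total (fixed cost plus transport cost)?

656

Open {B, C}; cheapest assignment that respects the capacities:
  B (cap 23, load 20): #1, #2, #3, #4, #5 — cost 2×7 + 8×7 + 5×5 + 2×2 + 3×12 = 135
  C (cap 12, load 12): #6 — cost 12×10 = 120
  Shipping 255, fixed 401 → total 656.
  Any other capacity-feasible assignment to {B, C} ships for at least 255.
Compare {A, B}: its best feasible assignment gives total 657.
Compare {A, B, C}: its best feasible assignment gives total 768.
Every other set of open sites that can feasibly serve all demand totals ≥ 657 even under its best assignment. Minimum: 656.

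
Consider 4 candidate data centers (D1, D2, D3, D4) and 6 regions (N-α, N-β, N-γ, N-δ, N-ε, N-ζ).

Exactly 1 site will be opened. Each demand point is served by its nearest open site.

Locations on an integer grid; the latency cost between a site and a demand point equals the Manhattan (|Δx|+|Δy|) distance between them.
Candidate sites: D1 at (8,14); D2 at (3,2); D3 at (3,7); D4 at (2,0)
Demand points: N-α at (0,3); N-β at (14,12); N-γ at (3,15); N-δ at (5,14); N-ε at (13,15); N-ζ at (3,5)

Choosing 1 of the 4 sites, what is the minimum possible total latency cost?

Open {D1}.
  N-α→D1 19, N-β→D1 8, N-γ→D1 6, N-δ→D1 3, N-ε→D1 6, N-ζ→D1 14  ⇒ total 56.
Compare {D3}: total 60.
Compare {D2}: total 78.
No size-1 selection does better; minimum is 56.

56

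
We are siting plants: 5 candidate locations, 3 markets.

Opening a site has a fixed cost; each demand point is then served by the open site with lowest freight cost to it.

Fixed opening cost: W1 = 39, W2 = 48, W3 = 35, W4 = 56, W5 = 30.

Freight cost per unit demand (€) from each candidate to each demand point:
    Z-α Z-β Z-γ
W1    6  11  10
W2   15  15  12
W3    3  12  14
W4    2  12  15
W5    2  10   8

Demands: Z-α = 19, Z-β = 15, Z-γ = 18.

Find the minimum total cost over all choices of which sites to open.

Open {W5}: assign each demand point to its cheapest open site.
  Z-α→W5 19×2=38, Z-β→W5 15×10=150, Z-γ→W5 18×8=144
  freight cost 332, fixed 30 → total 362.
Compare {W3, W5}: freight cost 332 + fixed 65 = 397.
Compare {W1, W5}: freight cost 332 + fixed 69 = 401.
Compare {W2, W5}: freight cost 332 + fixed 78 = 410.
All other subsets cost ≥ 397. Minimum total cost: 362.

362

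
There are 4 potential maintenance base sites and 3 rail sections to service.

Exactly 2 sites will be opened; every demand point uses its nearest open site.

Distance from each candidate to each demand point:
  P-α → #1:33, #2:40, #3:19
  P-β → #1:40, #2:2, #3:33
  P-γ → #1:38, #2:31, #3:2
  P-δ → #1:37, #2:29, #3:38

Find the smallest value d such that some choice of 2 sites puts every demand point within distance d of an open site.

Open {P-α, P-β}.
  Farthest demand point is #1 at distance 33 (to P-α); all others are ≤ 33.
With {P-α, P-γ} the worst case is 33.
With {P-α, P-δ} the worst case is 33.
No size-2 selection achieves below 33.

33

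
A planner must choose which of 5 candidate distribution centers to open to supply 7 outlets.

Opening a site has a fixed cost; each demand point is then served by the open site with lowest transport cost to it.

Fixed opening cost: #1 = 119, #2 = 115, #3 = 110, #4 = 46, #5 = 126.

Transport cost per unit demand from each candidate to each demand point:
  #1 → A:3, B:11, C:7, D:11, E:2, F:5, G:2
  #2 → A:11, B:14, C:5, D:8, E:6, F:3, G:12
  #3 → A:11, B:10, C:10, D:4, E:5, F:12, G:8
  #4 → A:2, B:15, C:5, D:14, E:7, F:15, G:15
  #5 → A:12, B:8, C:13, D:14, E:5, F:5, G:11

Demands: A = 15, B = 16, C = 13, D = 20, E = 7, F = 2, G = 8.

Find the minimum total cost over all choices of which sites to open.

Open {#3, #4}: assign each demand point to its cheapest open site.
  A→#4 15×2=30, B→#3 16×10=160, C→#4 13×5=65, D→#3 20×4=80, E→#3 7×5=35, F→#3 2×12=24, G→#3 8×8=64
  transport cost 458, fixed 156 → total 614.
Compare {#1, #3}: transport cost 416 + fixed 229 = 645.
Compare {#1, #3, #4}: transport cost 375 + fixed 275 = 650.
Compare {#1}: transport cost 572 + fixed 119 = 691.
All other subsets cost ≥ 645. Minimum total cost: 614.

614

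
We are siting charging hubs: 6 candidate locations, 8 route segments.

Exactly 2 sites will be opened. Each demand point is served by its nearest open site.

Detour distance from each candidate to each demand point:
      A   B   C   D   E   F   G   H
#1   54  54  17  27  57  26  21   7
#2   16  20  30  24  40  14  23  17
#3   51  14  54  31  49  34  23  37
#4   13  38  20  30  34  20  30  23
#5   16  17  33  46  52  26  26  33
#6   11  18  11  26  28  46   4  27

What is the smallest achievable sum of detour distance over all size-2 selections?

Open {#2, #6}.
  A→#6 11, B→#6 18, C→#6 11, D→#2 24, E→#6 28, F→#2 14, G→#6 4, H→#2 17  ⇒ total 127.
Compare {#1, #6}: total 131.
Compare {#4, #6}: total 141.
No size-2 selection does better; minimum is 127.

127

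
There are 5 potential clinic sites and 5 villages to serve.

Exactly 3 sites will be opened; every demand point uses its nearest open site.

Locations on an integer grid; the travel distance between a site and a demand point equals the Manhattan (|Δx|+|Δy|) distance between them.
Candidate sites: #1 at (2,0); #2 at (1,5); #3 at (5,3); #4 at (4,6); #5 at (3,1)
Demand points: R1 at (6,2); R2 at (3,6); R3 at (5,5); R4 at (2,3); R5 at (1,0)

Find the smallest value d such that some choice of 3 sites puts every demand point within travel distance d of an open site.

Open {#1, #2, #3}.
  Farthest demand point is R2 at travel distance 3 (to #2); all others are ≤ 3.
With {#1, #3, #4} the worst case is 3.
With {#2, #3, #5} the worst case is 3.
No size-3 selection achieves below 3.

3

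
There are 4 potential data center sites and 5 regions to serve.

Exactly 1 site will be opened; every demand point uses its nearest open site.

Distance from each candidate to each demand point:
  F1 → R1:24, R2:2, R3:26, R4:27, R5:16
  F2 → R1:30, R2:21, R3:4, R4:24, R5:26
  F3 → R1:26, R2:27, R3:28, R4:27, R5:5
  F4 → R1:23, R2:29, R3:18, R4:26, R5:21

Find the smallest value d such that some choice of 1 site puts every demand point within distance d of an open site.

Open {F1}.
  Farthest demand point is R4 at distance 27 (to F1); all others are ≤ 27.
With {F3} the worst case is 28.
With {F4} the worst case is 29.
No size-1 selection achieves below 27.

27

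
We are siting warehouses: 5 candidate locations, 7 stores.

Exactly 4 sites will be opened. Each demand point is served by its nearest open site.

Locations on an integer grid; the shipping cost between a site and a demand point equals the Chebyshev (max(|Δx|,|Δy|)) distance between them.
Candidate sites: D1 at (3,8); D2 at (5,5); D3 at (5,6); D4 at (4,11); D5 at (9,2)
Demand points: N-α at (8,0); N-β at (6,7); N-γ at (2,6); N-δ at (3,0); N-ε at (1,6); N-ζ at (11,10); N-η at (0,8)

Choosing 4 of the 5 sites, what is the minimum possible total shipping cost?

21

Open {D1, D2, D3, D5}.
  N-α→D5 2, N-β→D3 1, N-γ→D1 2, N-δ→D2 5, N-ε→D1 2, N-ζ→D2 6, N-η→D1 3  ⇒ total 21.
Compare {D1, D2, D4, D5}: total 22.
Compare {D1, D3, D4, D5}: total 22.
No size-4 selection does better; minimum is 21.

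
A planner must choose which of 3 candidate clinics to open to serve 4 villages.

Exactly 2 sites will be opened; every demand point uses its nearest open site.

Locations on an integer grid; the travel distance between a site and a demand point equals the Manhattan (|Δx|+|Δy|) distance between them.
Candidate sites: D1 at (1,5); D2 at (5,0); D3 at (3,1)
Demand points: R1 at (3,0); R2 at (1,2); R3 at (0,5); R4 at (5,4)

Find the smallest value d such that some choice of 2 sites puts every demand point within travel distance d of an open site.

4

Open {D1, D2}.
  Farthest demand point is R4 at travel distance 4 (to D2); all others are ≤ 4.
With {D1, D3} the worst case is 5.
With {D2, D3} the worst case is 7.
No size-2 selection achieves below 4.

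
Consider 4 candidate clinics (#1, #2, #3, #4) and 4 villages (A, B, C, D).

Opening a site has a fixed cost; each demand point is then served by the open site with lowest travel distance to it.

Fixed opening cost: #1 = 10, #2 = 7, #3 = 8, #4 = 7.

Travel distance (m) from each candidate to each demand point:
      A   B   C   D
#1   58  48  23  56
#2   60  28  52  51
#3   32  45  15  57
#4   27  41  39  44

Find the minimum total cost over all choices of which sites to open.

136

Open {#2, #3, #4}: assign each demand point to its cheapest open site.
  A→#4 27, B→#2 28, C→#3 15, D→#4 44
  travel distance 114, fixed 22 → total 136.
Compare {#2, #3}: travel distance 126 + fixed 15 = 141.
Compare {#3, #4}: travel distance 127 + fixed 15 = 142.
Compare {#1, #2, #4}: travel distance 122 + fixed 24 = 146.
All other subsets cost ≥ 141. Minimum total cost: 136.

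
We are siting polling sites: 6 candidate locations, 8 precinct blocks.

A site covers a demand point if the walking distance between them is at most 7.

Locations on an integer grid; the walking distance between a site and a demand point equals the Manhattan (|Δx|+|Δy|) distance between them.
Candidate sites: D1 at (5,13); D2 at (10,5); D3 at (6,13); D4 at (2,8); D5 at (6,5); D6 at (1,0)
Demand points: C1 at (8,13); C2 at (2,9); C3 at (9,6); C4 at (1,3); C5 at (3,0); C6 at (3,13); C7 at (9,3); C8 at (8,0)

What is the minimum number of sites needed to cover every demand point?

3

Coverage sets (demand points within 7 of each site):
  D1: {C1, C2, C6}
  D2: {C3, C7, C8}
  D3: {C1, C6}
  D4: {C2, C4, C6}
  D5: {C3, C4, C7, C8}
  D6: {C4, C5, C8}
No 2 sites suffice: every size-2 union leaves at least one demand point uncovered.
But {D1, D2, D6} covers everything, so the minimum is 3.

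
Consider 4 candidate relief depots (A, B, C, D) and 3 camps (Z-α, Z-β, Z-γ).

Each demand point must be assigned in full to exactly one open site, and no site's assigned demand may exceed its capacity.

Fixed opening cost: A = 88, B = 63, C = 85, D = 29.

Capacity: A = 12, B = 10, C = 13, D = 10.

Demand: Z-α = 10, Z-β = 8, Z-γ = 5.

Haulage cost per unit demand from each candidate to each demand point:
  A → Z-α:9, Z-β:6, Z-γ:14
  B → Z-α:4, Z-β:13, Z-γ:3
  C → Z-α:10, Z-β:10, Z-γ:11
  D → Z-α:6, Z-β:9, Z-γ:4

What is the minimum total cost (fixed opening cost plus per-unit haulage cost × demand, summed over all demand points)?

Open {A, B, D}; cheapest assignment that respects the capacities:
  A (cap 12, load 8): Z-β — cost 8×6 = 48
  B (cap 10, load 10): Z-α — cost 10×4 = 40
  D (cap 10, load 5): Z-γ — cost 5×4 = 20
  Shipping 108, fixed 180 → total 288.
  Any other capacity-feasible assignment to {A, B, D} ships for at least 108.
Compare {C, D}: its best feasible assignment gives total 309.
Compare {B, C, D}: its best feasible assignment gives total 317.
Every other set of open sites that can feasibly serve all demand totals ≥ 309 even under its best assignment. Minimum: 288.

288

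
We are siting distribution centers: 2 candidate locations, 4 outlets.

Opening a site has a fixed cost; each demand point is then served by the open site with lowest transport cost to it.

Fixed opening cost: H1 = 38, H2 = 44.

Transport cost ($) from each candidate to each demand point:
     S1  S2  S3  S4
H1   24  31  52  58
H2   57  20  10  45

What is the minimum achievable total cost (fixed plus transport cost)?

Open {H2}: assign each demand point to its cheapest open site.
  S1→H2 57, S2→H2 20, S3→H2 10, S4→H2 45
  transport cost 132, fixed 44 → total 176.
Compare {H1, H2}: transport cost 99 + fixed 82 = 181.
Compare {H1}: transport cost 165 + fixed 38 = 203.

176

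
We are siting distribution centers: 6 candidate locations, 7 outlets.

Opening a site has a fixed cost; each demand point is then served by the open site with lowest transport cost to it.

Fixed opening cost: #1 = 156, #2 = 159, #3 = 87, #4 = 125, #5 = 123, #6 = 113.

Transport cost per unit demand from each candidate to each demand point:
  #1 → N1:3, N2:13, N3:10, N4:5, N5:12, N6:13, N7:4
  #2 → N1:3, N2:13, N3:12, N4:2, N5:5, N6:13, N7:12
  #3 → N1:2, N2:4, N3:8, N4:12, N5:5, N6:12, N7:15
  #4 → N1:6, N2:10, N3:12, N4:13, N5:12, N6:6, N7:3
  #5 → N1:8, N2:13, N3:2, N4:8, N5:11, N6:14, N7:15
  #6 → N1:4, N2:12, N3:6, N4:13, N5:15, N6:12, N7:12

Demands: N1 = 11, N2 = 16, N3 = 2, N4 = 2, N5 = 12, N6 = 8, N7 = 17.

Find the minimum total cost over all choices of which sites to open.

Open {#3, #4}: assign each demand point to its cheapest open site.
  N1→#3 11×2=22, N2→#3 16×4=64, N3→#3 2×8=16, N4→#3 2×12=24, N5→#3 12×5=60, N6→#4 8×6=48, N7→#4 17×3=51
  transport cost 285, fixed 212 → total 497.
Compare {#1, #3}: transport cost 336 + fixed 243 = 579.
Compare {#3, #4, #5}: transport cost 265 + fixed 335 = 600.
Compare {#3, #4, #6}: transport cost 281 + fixed 325 = 606.
All other subsets cost ≥ 579. Minimum total cost: 497.

497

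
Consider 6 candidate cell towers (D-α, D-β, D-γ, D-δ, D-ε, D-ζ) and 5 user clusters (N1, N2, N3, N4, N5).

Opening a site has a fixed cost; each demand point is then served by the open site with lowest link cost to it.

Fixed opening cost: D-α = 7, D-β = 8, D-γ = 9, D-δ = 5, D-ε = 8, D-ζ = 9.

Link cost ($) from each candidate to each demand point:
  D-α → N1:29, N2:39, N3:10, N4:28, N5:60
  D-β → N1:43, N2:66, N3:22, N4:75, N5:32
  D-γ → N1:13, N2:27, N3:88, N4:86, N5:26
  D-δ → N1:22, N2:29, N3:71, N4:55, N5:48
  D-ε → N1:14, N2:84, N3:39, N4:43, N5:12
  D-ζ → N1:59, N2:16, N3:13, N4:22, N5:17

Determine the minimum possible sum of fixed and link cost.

94

Open {D-ε, D-ζ}: assign each demand point to its cheapest open site.
  N1→D-ε 14, N2→D-ζ 16, N3→D-ζ 13, N4→D-ζ 22, N5→D-ε 12
  link cost 77, fixed 17 → total 94.
Compare {D-α, D-ε, D-ζ}: link cost 74 + fixed 24 = 98.
Compare {D-γ, D-ζ}: link cost 81 + fixed 18 = 99.
Compare {D-δ, D-ε, D-ζ}: link cost 77 + fixed 22 = 99.
All other subsets cost ≥ 98. Minimum total cost: 94.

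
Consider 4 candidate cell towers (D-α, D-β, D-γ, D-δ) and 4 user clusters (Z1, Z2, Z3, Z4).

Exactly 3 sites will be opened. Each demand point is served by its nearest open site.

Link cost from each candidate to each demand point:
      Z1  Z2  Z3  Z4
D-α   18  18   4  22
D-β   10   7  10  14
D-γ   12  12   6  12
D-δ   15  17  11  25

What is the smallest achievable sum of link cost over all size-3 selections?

Open {D-α, D-β, D-γ}.
  Z1→D-β 10, Z2→D-β 7, Z3→D-α 4, Z4→D-γ 12  ⇒ total 33.
Compare {D-α, D-β, D-δ}: total 35.
Compare {D-β, D-γ, D-δ}: total 35.
No size-3 selection does better; minimum is 33.

33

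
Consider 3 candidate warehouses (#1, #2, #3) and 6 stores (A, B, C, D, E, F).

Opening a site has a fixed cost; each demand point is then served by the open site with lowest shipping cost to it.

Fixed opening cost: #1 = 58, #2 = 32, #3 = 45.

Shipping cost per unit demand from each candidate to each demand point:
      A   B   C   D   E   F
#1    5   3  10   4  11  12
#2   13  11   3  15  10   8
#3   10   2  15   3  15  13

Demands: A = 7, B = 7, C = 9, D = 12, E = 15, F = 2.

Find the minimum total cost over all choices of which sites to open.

Open {#1, #2}: assign each demand point to its cheapest open site.
  A→#1 7×5=35, B→#1 7×3=21, C→#2 9×3=27, D→#1 12×4=48, E→#2 15×10=150, F→#2 2×8=16
  shipping cost 297, fixed 90 → total 387.
Compare {#2, #3}: shipping cost 313 + fixed 77 = 390.
Compare {#1, #2, #3}: shipping cost 278 + fixed 135 = 413.
Compare {#1}: shipping cost 383 + fixed 58 = 441.
All other subsets cost ≥ 390. Minimum total cost: 387.

387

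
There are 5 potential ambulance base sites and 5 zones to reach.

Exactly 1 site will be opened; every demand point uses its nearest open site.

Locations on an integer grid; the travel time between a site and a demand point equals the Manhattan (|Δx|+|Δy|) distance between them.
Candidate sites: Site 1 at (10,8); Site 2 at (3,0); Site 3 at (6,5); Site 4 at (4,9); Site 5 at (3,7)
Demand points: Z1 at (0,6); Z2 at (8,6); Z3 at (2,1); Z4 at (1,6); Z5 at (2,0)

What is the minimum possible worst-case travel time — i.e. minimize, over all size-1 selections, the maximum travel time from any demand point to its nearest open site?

Open {Site 5}.
  Farthest demand point is Z5 at travel time 8 (to Site 5); all others are ≤ 8.
With {Site 3} the worst case is 9.
With {Site 2} the worst case is 11.
No size-1 selection achieves below 8.

8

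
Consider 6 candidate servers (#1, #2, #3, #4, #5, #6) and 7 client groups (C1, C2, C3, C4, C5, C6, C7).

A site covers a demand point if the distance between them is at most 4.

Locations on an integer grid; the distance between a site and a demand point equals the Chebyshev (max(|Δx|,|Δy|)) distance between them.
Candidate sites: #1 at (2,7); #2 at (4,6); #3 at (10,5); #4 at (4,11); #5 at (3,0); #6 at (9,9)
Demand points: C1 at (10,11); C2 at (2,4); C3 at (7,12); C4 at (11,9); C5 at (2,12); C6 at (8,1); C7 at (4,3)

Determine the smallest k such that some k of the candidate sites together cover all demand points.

4

Coverage sets (demand points within 4 of each site):
  #1: {C2, C7}
  #2: {C2, C7}
  #3: {C4, C6}
  #4: {C3, C5}
  #5: {C2, C7}
  #6: {C1, C3, C4}
No 3 sites suffice: every size-3 union leaves at least one demand point uncovered.
But {#1, #3, #4, #6} covers everything, so the minimum is 4.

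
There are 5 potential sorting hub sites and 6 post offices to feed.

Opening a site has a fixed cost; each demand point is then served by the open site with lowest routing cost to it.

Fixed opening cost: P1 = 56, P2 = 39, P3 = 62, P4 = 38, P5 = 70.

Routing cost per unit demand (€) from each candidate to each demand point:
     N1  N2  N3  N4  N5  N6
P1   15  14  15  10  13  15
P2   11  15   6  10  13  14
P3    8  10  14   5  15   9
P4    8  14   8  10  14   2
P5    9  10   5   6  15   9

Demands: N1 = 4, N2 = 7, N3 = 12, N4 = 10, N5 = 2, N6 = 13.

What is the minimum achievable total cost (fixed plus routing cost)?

Open {P4, P5}: assign each demand point to its cheapest open site.
  N1→P4 4×8=32, N2→P5 7×10=70, N3→P5 12×5=60, N4→P5 10×6=60, N5→P4 2×14=28, N6→P4 13×2=26
  routing cost 276, fixed 108 → total 384.
Compare {P3, P4}: routing cost 302 + fixed 100 = 402.
Compare {P2, P3, P4}: routing cost 276 + fixed 139 = 415.
Compare {P4}: routing cost 380 + fixed 38 = 418.
All other subsets cost ≥ 402. Minimum total cost: 384.

384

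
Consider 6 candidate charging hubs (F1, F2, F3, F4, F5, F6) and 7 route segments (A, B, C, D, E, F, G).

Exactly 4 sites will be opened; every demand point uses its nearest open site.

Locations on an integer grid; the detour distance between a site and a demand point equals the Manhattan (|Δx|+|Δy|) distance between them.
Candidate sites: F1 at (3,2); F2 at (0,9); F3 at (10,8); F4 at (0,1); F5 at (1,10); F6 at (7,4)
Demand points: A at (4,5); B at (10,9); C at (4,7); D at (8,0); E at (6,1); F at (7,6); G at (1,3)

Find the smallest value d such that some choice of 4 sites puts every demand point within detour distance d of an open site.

Open {F1, F2, F3, F6}.
  Farthest demand point is C at detour distance 6 (to F1); all others are ≤ 6.
With {F1, F3, F4, F6} the worst case is 6.
With {F1, F3, F5, F6} the worst case is 6.
No size-4 selection achieves below 6.

6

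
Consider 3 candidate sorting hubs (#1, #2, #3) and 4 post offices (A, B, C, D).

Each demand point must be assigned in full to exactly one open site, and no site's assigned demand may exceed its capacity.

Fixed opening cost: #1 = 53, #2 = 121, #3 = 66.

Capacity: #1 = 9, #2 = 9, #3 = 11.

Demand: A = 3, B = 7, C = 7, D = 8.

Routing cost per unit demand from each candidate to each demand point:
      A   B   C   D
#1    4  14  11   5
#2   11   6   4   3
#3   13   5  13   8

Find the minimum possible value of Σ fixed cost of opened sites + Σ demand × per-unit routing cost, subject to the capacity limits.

Open {#1, #2, #3}; cheapest assignment that respects the capacities:
  #1 (cap 9, load 8): D — cost 8×5 = 40
  #2 (cap 9, load 7): C — cost 7×4 = 28
  #3 (cap 11, load 10): A, B — cost 3×13 + 7×5 = 74
  Shipping 142, fixed 240 → total 382.
  Any other capacity-feasible assignment to {#1, #2, #3} ships for at least 142.
Total demand is 25 and no other set of sites has combined capacity ≥ 25, so {#1, #2, #3} is the only feasible choice of open sites. Minimum: 382.

382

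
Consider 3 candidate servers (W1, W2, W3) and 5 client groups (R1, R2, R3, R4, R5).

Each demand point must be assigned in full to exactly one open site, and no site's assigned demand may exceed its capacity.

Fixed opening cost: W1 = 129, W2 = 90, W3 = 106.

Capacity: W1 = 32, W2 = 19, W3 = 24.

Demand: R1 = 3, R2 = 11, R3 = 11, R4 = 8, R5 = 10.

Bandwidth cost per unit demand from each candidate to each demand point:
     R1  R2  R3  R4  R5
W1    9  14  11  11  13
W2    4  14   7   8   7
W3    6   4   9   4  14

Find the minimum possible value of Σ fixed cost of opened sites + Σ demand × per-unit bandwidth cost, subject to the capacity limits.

Open {W2, W3}; cheapest assignment that respects the capacities:
  W2 (cap 19, load 19): R3, R4 — cost 11×7 + 8×8 = 141
  W3 (cap 24, load 24): R1, R2, R5 — cost 3×6 + 11×4 + 10×14 = 202
  Shipping 343, fixed 196 → total 539.
  Any other capacity-feasible assignment to {W2, W3} ships for at least 343.
Compare {W1, W3}: its best feasible assignment gives total 580.
Compare {W1, W2, W3}: its best feasible assignment gives total 604.
Every other set of open sites that can feasibly serve all demand totals ≥ 580 even under its best assignment. Minimum: 539.

539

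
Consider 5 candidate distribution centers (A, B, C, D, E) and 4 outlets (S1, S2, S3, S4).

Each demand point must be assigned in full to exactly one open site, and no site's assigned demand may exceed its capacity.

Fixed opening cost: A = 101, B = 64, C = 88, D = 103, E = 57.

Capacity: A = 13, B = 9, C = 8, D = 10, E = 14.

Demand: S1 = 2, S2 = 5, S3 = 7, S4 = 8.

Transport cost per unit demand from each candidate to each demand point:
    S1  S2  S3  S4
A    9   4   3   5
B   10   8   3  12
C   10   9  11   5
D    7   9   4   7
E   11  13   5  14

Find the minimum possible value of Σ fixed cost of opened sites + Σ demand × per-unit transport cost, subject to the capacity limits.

Open {A, B}; cheapest assignment that respects the capacities:
  A (cap 13, load 13): S2, S4 — cost 5×4 + 8×5 = 60
  B (cap 9, load 9): S1, S3 — cost 2×10 + 7×3 = 41
  Shipping 101, fixed 165 → total 266.
  Any other capacity-feasible assignment to {A, B} ships for at least 101.
Compare {A, E}: its best feasible assignment gives total 275.
Compare {A, D}: its best feasible assignment gives total 306.
Every other set of open sites that can feasibly serve all demand totals ≥ 275 even under its best assignment. Minimum: 266.

266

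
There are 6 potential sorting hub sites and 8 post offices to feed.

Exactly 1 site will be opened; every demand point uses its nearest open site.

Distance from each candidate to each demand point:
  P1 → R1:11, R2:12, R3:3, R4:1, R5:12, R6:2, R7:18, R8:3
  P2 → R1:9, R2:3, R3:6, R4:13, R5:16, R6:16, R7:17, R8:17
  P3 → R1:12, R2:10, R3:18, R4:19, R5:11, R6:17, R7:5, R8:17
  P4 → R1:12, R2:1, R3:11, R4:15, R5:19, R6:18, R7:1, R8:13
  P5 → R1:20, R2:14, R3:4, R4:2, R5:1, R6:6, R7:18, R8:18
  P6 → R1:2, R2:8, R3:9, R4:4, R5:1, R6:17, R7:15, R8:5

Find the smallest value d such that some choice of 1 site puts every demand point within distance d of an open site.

Open {P2}.
  Farthest demand point is R7 at distance 17 (to P2); all others are ≤ 17.
With {P6} the worst case is 17.
With {P1} the worst case is 18.
No size-1 selection achieves below 17.

17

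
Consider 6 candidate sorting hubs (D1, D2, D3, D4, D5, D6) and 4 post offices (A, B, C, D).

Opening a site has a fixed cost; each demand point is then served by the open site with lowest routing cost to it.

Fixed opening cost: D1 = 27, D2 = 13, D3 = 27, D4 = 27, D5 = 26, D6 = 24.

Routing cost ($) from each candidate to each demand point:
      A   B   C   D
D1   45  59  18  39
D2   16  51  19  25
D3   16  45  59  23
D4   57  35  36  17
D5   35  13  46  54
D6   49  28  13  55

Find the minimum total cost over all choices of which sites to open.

Open {D2, D5}: assign each demand point to its cheapest open site.
  A→D2 16, B→D5 13, C→D2 19, D→D2 25
  routing cost 73, fixed 39 → total 112.
Compare {D2, D6}: routing cost 82 + fixed 37 = 119.
Compare {D2}: routing cost 111 + fixed 13 = 124.
Compare {D2, D4}: routing cost 87 + fixed 40 = 127.
All other subsets cost ≥ 119. Minimum total cost: 112.

112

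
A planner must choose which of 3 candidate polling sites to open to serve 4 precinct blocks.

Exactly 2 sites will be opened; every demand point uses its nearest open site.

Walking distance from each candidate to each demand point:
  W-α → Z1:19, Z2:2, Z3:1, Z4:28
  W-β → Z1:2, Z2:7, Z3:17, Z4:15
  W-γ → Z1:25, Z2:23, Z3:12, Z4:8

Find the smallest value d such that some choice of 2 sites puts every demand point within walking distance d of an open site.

12

Open {W-β, W-γ}.
  Farthest demand point is Z3 at walking distance 12 (to W-γ); all others are ≤ 12.
With {W-α, W-β} the worst case is 15.
With {W-α, W-γ} the worst case is 19.
No size-2 selection achieves below 12.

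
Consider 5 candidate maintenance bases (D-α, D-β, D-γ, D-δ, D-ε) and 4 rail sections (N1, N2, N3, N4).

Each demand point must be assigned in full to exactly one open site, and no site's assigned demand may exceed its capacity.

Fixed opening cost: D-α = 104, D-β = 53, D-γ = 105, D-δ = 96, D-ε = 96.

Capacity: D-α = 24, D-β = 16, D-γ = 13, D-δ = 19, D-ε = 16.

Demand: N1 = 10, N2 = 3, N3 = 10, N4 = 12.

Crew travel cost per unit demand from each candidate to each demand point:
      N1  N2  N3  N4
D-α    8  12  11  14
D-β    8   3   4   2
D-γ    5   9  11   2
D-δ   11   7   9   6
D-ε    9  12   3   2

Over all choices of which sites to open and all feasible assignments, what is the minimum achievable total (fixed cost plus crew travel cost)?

Open {D-β, D-γ, D-ε}; cheapest assignment that respects the capacities:
  D-β (cap 16, load 15): N2, N4 — cost 3×3 + 12×2 = 33
  D-γ (cap 13, load 10): N1 — cost 10×5 = 50
  D-ε (cap 16, load 10): N3 — cost 10×3 = 30
  Shipping 113, fixed 254 → total 367.
  Any other capacity-feasible assignment to {D-β, D-γ, D-ε} ships for at least 113.
Compare {D-α, D-β}: its best feasible assignment gives total 380.
Compare {D-α, D-β, D-ε}: its best feasible assignment gives total 396.
Every other set of open sites that can feasibly serve all demand totals ≥ 380 even under its best assignment. Minimum: 367.

367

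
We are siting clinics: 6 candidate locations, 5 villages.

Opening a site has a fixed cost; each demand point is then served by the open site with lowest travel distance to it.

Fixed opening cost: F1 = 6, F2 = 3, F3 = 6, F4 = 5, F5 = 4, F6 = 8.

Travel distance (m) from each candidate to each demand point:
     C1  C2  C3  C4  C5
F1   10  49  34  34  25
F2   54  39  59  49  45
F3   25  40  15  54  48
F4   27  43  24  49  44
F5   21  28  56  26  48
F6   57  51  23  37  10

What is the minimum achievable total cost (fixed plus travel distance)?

Open {F1, F3, F5, F6}: assign each demand point to its cheapest open site.
  C1→F1 10, C2→F5 28, C3→F3 15, C4→F5 26, C5→F6 10
  travel distance 89, fixed 24 → total 113.
Compare {F1, F5, F6}: travel distance 97 + fixed 18 = 115.
Compare {F1, F2, F3, F5, F6}: travel distance 89 + fixed 27 = 116.
Compare {F3, F5, F6}: travel distance 100 + fixed 18 = 118.
All other subsets cost ≥ 115. Minimum total cost: 113.

113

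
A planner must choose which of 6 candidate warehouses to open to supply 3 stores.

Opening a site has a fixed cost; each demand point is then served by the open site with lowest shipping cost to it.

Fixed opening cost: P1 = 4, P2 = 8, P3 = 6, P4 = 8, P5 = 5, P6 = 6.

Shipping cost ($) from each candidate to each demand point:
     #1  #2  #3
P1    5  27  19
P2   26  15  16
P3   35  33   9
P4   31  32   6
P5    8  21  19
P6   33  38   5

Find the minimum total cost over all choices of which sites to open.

Open {P1, P2, P6}: assign each demand point to its cheapest open site.
  #1→P1 5, #2→P2 15, #3→P6 5
  shipping cost 25, fixed 18 → total 43.
Compare {P5, P6}: shipping cost 34 + fixed 11 = 45.
Compare {P1, P2, P4}: shipping cost 26 + fixed 20 = 46.
Compare {P1, P5, P6}: shipping cost 31 + fixed 15 = 46.
All other subsets cost ≥ 45. Minimum total cost: 43.

43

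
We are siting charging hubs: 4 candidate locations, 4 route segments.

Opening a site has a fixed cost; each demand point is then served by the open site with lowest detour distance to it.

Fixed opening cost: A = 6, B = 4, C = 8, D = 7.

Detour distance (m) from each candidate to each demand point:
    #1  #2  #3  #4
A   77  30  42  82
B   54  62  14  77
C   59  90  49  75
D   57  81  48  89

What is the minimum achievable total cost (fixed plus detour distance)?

185

Open {A, B}: assign each demand point to its cheapest open site.
  #1→B 54, #2→A 30, #3→B 14, #4→B 77
  detour distance 175, fixed 10 → total 185.
Compare {A, B, C}: detour distance 173 + fixed 18 = 191.
Compare {A, B, D}: detour distance 175 + fixed 17 = 192.
Compare {A, B, C, D}: detour distance 173 + fixed 25 = 198.
All other subsets cost ≥ 191. Minimum total cost: 185.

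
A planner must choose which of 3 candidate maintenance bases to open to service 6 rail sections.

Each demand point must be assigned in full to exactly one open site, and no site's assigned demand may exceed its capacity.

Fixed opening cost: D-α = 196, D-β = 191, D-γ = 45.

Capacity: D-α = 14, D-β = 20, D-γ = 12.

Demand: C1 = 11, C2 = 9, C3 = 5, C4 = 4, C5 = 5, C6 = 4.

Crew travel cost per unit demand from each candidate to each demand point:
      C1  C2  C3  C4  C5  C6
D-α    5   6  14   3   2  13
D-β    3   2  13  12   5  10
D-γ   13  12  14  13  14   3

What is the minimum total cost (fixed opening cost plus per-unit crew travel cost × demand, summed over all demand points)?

Open {D-α, D-β, D-γ}; cheapest assignment that respects the capacities:
  D-α (cap 14, load 14): C3, C4, C5 — cost 5×14 + 4×3 + 5×2 = 92
  D-β (cap 20, load 20): C1, C2 — cost 11×3 + 9×2 = 51
  D-γ (cap 12, load 4): C6 — cost 4×3 = 12
  Shipping 155, fixed 432 → total 587.
  Any other capacity-feasible assignment to {D-α, D-β, D-γ} ships for at least 155.
Total demand is 38 and no other set of sites has combined capacity ≥ 38, so {D-α, D-β, D-γ} is the only feasible choice of open sites. Minimum: 587.

587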